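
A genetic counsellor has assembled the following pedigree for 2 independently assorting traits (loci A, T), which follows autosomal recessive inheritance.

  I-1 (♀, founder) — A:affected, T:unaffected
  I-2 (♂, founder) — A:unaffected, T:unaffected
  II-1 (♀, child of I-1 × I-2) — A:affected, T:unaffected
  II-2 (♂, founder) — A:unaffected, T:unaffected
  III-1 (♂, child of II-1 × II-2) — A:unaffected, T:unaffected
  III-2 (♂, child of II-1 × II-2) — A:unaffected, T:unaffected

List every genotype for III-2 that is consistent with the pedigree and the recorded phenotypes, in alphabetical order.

A/I-1 aff ·: aa
A/I-2 un ·: Aa
A/II-1 aff I-1×I-2: aa
A/II-2 un ·: AA|Aa
A/III-1 un II-1×II-2: Aa
A/III-2 un II-1×II-2: Aa
⇒ A over [I-1,I-2,II-1,II-2,III-1,III-2]: 2 consistent
T/I-1 un ·: TT|Tt
T/I-2 un ·: TT|Tt
T/II-1 un I-1×I-2: TT|Tt
T/II-2 un ·: TT|Tt
T/III-1 un II-1×II-2: TT|Tt
T/III-2 un II-1×II-2: TT|Tt
⇒ T over [I-1,I-2,II-1,II-2,III-1,III-2]: 44 consistent

III-2 ∈ {Aa TT, Aa Tt}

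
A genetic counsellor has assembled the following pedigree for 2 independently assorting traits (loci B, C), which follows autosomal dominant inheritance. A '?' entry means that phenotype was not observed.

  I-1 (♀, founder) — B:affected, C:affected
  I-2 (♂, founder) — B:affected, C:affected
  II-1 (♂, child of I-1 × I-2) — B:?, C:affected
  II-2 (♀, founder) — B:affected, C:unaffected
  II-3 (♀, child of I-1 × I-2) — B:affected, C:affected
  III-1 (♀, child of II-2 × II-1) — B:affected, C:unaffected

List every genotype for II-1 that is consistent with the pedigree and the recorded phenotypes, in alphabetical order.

B/I-1 aff ·: Bb|BB
B/I-2 aff ·: Bb|BB
B/II-1 ? I-1×I-2: bb|Bb|BB
B/II-2 aff ·: Bb|BB
B/II-3 aff I-1×I-2: Bb|BB
B/III-1 aff II-2×II-1: Bb|BB
⇒ B over [I-1,I-2,II-1,II-2,II-3,III-1]: 49 consistent
C/I-1 aff ·: Cc|CC
C/I-2 aff ·: Cc|CC
C/II-1 aff I-1×I-2: Cc
C/II-2 un ·: cc
C/II-3 aff I-1×I-2: Cc|CC
C/III-1 un II-2×II-1: cc
⇒ C over [I-1,I-2,II-1,II-2,II-3,III-1]: 6 consistent

II-1 ∈ {BB Cc, Bb Cc, bb Cc}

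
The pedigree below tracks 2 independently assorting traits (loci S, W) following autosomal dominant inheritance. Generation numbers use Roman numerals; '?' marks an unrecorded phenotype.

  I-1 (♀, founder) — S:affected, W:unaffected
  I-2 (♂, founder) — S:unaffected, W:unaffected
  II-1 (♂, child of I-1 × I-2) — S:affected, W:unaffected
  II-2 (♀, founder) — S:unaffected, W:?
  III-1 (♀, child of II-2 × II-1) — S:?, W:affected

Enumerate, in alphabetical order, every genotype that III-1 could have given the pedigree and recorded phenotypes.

S/I-1 aff ·: Ss|SS
S/I-2 un ·: ss
S/II-1 aff I-1×I-2: Ss
S/II-2 un ·: ss
S/III-1 ? II-2×II-1: ss|Ss
⇒ S over [I-1,I-2,II-1,II-2,III-1]: 4 consistent
W/I-1 un ·: ww
W/I-2 un ·: ww
W/II-1 un I-1×I-2: ww
W/II-2 ? ·: Ww|WW
W/III-1 aff II-2×II-1: Ww
⇒ W over [I-1,I-2,II-1,II-2,III-1]: 2 consistent

III-1 ∈ {Ss Ww, ss Ww}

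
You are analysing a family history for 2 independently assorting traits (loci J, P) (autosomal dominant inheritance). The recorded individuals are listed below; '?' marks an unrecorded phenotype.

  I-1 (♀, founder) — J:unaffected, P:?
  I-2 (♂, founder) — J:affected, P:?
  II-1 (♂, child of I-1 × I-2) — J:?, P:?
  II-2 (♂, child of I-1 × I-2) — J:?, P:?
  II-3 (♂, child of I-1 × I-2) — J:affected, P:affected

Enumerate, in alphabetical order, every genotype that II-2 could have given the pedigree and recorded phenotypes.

J/I-1 un ·: jj
J/I-2 aff ·: Jj|JJ
J/II-1 ? I-1×I-2: jj|Jj
J/II-2 ? I-1×I-2: jj|Jj
J/II-3 aff I-1×I-2: Jj
⇒ J over [I-1,I-2,II-1,II-2,II-3]: 5 consistent
P/I-1 ? ·: pp|Pp|PP
P/I-2 ? ·: pp|Pp|PP
P/II-1 ? I-1×I-2: pp|Pp|PP
P/II-2 ? I-1×I-2: pp|Pp|PP
P/II-3 aff I-1×I-2: Pp|PP
⇒ P over [I-1,I-2,II-1,II-2,II-3]: 45 consistent

II-2 ∈ {Jj PP, Jj Pp, Jj pp, jj PP, jj Pp, jj pp}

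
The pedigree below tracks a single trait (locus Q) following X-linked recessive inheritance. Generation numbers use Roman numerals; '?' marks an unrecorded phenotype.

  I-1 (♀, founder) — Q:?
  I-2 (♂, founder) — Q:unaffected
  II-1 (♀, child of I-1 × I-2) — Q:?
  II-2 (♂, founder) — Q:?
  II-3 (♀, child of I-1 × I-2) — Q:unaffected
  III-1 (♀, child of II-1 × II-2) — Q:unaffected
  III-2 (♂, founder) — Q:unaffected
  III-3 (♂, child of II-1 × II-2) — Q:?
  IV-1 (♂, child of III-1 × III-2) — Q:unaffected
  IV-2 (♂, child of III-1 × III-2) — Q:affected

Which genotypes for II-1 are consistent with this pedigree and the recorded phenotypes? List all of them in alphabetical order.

II-1 ∈ {X^QX^Q, X^QX^q}

Q/I-1 ? ·: X^QX^Q|X^QX^q|X^qX^q
Q/I-2 un ·: X^QY
Q/II-1 ? I-1×I-2: X^QX^Q|X^QX^q
Q/II-2 ? ·: X^QY|X^qY
Q/II-3 un I-1×I-2: X^QX^Q|X^QX^q
Q/III-1 un II-1×II-2: X^QX^q
Q/III-2 un ·: X^QY
Q/III-3 ? II-1×II-2: X^QY|X^qY
Q/IV-1 un III-1×III-2: X^QY
Q/IV-2 aff III-1×III-2: X^qY
⇒ Q over [I-1,I-2,II-1,II-2,II-3,III-1,III-2,III-3,IV-1,IV-2]: 15 consistent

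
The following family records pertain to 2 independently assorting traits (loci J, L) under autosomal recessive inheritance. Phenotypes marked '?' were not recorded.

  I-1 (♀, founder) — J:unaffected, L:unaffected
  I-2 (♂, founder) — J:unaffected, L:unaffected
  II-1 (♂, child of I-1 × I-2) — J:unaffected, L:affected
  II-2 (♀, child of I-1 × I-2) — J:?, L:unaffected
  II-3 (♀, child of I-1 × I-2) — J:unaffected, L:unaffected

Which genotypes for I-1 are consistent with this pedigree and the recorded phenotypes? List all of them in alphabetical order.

J/I-1 un ·: JJ|Jj
J/I-2 un ·: JJ|Jj
J/II-1 un I-1×I-2: JJ|Jj
J/II-2 ? I-1×I-2: JJ|Jj|jj
J/II-3 un I-1×I-2: JJ|Jj
⇒ J over [I-1,I-2,II-1,II-2,II-3]: 29 consistent
L/I-1 un ·: Ll
L/I-2 un ·: Ll
L/II-1 aff I-1×I-2: ll
L/II-2 un I-1×I-2: LL|Ll
L/II-3 un I-1×I-2: LL|Ll
⇒ L over [I-1,I-2,II-1,II-2,II-3]: 4 consistent

I-1 ∈ {JJ Ll, Jj Ll}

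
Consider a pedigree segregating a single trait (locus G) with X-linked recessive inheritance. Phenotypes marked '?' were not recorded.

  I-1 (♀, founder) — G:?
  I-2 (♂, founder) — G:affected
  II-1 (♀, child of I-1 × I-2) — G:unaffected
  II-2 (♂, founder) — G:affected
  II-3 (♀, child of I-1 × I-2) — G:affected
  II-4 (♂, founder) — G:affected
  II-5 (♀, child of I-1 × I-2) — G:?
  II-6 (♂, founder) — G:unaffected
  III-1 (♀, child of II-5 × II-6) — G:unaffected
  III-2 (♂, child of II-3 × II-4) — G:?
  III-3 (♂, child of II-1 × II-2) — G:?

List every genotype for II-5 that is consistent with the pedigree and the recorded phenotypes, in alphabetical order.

II-5 ∈ {X^GX^g, X^gX^g}

G/I-1 ? ·: X^GX^g
G/I-2 aff ·: X^gY
G/II-1 un I-1×I-2: X^GX^g
G/II-2 aff ·: X^gY
G/II-3 aff I-1×I-2: X^gX^g
G/II-4 aff ·: X^gY
G/II-5 ? I-1×I-2: X^GX^g|X^gX^g
G/II-6 un ·: X^GY
G/III-1 un II-5×II-6: X^GX^G|X^GX^g
G/III-2 ? II-3×II-4: X^gY
G/III-3 ? II-1×II-2: X^GY|X^gY
⇒ G over [I-1,I-2,II-1,II-2,II-3,II-4,II-5,II-6,III-1,III-2,III-3]: 6 consistent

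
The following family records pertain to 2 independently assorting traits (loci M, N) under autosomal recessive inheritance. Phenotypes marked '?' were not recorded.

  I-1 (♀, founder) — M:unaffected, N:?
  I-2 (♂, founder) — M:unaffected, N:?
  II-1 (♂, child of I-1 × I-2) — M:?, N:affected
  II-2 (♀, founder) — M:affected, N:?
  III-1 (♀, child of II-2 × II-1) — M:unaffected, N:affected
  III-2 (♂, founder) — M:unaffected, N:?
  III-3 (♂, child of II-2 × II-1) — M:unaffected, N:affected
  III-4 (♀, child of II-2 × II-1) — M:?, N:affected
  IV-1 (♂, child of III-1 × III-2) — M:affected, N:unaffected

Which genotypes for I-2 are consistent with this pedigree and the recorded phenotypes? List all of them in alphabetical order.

M/I-1 un ·: MM|Mm
M/I-2 un ·: MM|Mm
M/II-1 ? I-1×I-2: MM|Mm
M/II-2 aff ·: mm
M/III-1 un II-2×II-1: Mm
M/III-2 un ·: Mm
M/III-3 un II-2×II-1: Mm
M/III-4 ? II-2×II-1: Mm|mm
M/IV-1 aff III-1×III-2: mm
⇒ M over [I-1,I-2,II-1,II-2,III-1,III-2,III-3,III-4,IV-1]: 10 consistent
N/I-1 ? ·: Nn|nn
N/I-2 ? ·: Nn|nn
N/II-1 aff I-1×I-2: nn
N/II-2 ? ·: Nn|nn
N/III-1 aff II-2×II-1: nn
N/III-2 ? ·: NN|Nn
N/III-3 aff II-2×II-1: nn
N/III-4 aff II-2×II-1: nn
N/IV-1 un III-1×III-2: Nn
⇒ N over [I-1,I-2,II-1,II-2,III-1,III-2,III-3,III-4,IV-1]: 16 consistent

I-2 ∈ {MM Nn, MM nn, Mm Nn, Mm nn}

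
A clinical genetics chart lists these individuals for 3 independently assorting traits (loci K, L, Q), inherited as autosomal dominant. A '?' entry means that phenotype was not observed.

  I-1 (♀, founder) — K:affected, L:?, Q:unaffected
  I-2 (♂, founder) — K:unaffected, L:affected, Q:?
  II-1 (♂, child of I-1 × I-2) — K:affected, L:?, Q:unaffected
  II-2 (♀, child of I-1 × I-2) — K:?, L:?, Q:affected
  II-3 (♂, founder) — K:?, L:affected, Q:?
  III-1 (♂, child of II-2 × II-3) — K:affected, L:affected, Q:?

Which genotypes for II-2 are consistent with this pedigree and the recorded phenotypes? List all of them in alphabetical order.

II-2 ∈ {Kk LL Qq, Kk Ll Qq, Kk ll Qq, kk LL Qq, kk Ll Qq, kk ll Qq}

K/I-1 aff ·: Kk|KK
K/I-2 un ·: kk
K/II-1 aff I-1×I-2: Kk
K/II-2 ? I-1×I-2: kk|Kk
K/II-3 ? ·: kk|Kk|KK
K/III-1 aff II-2×II-3: Kk|KK
⇒ K over [I-1,I-2,II-1,II-2,II-3,III-1]: 12 consistent
L/I-1 ? ·: ll|Ll|LL
L/I-2 aff ·: Ll|LL
L/II-1 ? I-1×I-2: ll|Ll|LL
L/II-2 ? I-1×I-2: ll|Ll|LL
L/II-3 aff ·: Ll|LL
L/III-1 aff II-2×II-3: Ll|LL
⇒ L over [I-1,I-2,II-1,II-2,II-3,III-1]: 74 consistent
Q/I-1 un ·: qq
Q/I-2 ? ·: Qq
Q/II-1 un I-1×I-2: qq
Q/II-2 aff I-1×I-2: Qq
Q/II-3 ? ·: qq|Qq|QQ
Q/III-1 ? II-2×II-3: qq|Qq|QQ
⇒ Q over [I-1,I-2,II-1,II-2,II-3,III-1]: 7 consistent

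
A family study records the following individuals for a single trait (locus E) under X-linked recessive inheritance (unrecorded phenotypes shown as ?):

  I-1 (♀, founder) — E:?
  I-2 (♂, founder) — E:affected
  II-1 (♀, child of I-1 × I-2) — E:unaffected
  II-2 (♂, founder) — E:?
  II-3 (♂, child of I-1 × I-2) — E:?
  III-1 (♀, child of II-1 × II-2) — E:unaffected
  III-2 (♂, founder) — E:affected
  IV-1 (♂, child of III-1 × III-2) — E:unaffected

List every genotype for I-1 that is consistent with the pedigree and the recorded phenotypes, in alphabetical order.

E/I-1 ? ·: X^EX^E|X^EX^e
E/I-2 aff ·: X^eY
E/II-1 un I-1×I-2: X^EX^e
E/II-2 ? ·: X^EY|X^eY
E/II-3 ? I-1×I-2: X^EY|X^eY
E/III-1 un II-1×II-2: X^EX^E|X^EX^e
E/III-2 aff ·: X^eY
E/IV-1 un III-1×III-2: X^EY
⇒ E over [I-1,I-2,II-1,II-2,II-3,III-1,III-2,IV-1]: 9 consistent

I-1 ∈ {X^EX^E, X^EX^e}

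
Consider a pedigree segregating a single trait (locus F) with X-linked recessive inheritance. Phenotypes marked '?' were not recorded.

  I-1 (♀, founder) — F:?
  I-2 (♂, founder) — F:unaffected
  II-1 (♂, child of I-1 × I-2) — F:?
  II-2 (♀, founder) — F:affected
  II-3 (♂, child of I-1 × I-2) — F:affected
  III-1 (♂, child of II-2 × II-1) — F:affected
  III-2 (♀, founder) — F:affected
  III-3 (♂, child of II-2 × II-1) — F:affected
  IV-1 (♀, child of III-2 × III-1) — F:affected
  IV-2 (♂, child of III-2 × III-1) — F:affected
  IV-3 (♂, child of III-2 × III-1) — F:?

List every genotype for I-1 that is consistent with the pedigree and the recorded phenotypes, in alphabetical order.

I-1 ∈ {X^FX^f, X^fX^f}

F/I-1 ? ·: X^FX^f|X^fX^f
F/I-2 un ·: X^FY
F/II-1 ? I-1×I-2: X^FY|X^fY
F/II-2 aff ·: X^fX^f
F/II-3 aff I-1×I-2: X^fY
F/III-1 aff II-2×II-1: X^fY
F/III-2 aff ·: X^fX^f
F/III-3 aff II-2×II-1: X^fY
F/IV-1 aff III-2×III-1: X^fX^f
F/IV-2 aff III-2×III-1: X^fY
F/IV-3 ? III-2×III-1: X^fY
⇒ F over [I-1,I-2,II-1,II-2,II-3,III-1,III-2,III-3,IV-1,IV-2,IV-3]: 3 consistent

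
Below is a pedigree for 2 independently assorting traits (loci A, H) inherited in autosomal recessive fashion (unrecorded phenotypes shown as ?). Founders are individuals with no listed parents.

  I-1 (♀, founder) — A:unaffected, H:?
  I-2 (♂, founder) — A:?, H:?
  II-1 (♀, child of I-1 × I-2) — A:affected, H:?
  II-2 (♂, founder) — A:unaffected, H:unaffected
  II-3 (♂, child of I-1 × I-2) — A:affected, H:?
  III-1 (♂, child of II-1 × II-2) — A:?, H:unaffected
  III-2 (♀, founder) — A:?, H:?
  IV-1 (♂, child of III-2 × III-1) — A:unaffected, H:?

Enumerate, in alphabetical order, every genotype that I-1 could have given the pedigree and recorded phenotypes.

A/I-1 un ·: Aa
A/I-2 ? ·: Aa|aa
A/II-1 aff I-1×I-2: aa
A/II-2 un ·: AA|Aa
A/II-3 aff I-1×I-2: aa
A/III-1 ? II-1×II-2: Aa|aa
A/III-2 ? ·: AA|Aa|aa
A/IV-1 un III-2×III-1: AA|Aa
⇒ A over [I-1,I-2,II-1,II-2,II-3,III-1,III-2,IV-1]: 24 consistent
H/I-1 ? ·: HH|Hh|hh
H/I-2 ? ·: HH|Hh|hh
H/II-1 ? I-1×I-2: HH|Hh|hh
H/II-2 un ·: HH|Hh
H/II-3 ? I-1×I-2: HH|Hh|hh
H/III-1 un II-1×II-2: HH|Hh
H/III-2 ? ·: HH|Hh|hh
H/IV-1 ? III-2×III-1: HH|Hh|hh
⇒ H over [I-1,I-2,II-1,II-2,II-3,III-1,III-2,IV-1]: 518 consistent

I-1 ∈ {Aa HH, Aa Hh, Aa hh}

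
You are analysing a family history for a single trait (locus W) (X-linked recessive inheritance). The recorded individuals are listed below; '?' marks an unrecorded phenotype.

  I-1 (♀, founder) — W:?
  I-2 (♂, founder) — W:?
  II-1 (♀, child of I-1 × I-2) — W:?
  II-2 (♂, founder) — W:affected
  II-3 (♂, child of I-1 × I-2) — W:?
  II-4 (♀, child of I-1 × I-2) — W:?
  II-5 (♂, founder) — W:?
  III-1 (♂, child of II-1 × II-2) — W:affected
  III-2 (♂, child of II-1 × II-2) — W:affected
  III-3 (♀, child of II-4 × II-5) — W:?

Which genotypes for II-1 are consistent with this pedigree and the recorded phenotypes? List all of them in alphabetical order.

W/I-1 ? ·: X^WX^W|X^WX^w|X^wX^w
W/I-2 ? ·: X^WY|X^wY
W/II-1 ? I-1×I-2: X^WX^w|X^wX^w
W/II-2 aff ·: X^wY
W/II-3 ? I-1×I-2: X^WY|X^wY
W/II-4 ? I-1×I-2: X^WX^W|X^WX^w|X^wX^w
W/II-5 ? ·: X^WY|X^wY
W/III-1 aff II-1×II-2: X^wY
W/III-2 aff II-1×II-2: X^wY
W/III-3 ? II-4×II-5: X^WX^W|X^WX^w|X^wX^w
⇒ W over [I-1,I-2,II-1,II-2,II-3,II-4,II-5,III-1,III-2,III-3]: 46 consistent

II-1 ∈ {X^WX^w, X^wX^w}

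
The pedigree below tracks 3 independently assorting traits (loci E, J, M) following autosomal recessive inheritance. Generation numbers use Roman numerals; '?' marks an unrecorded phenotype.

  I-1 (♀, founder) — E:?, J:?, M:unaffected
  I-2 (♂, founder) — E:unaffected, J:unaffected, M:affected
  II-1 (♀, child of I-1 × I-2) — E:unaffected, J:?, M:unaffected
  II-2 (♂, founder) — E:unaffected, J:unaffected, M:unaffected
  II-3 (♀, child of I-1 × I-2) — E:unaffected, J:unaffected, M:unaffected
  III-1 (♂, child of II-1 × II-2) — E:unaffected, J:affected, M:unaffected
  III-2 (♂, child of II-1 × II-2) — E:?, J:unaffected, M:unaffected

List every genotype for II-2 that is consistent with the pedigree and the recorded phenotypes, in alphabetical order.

II-2 ∈ {EE Jj MM, EE Jj Mm, Ee Jj MM, Ee Jj Mm}

E/I-1 ? ·: EE|Ee|ee
E/I-2 un ·: EE|Ee
E/II-1 un I-1×I-2: EE|Ee
E/II-2 un ·: EE|Ee
E/II-3 un I-1×I-2: EE|Ee
E/III-1 un II-1×II-2: EE|Ee
E/III-2 ? II-1×II-2: EE|Ee|ee
⇒ E over [I-1,I-2,II-1,II-2,II-3,III-1,III-2]: 115 consistent
J/I-1 ? ·: JJ|Jj|jj
J/I-2 un ·: JJ|Jj
J/II-1 ? I-1×I-2: Jj|jj
J/II-2 un ·: Jj
J/II-3 un I-1×I-2: JJ|Jj
J/III-1 aff II-1×II-2: jj
J/III-2 un II-1×II-2: JJ|Jj
⇒ J over [I-1,I-2,II-1,II-2,II-3,III-1,III-2]: 19 consistent
M/I-1 un ·: MM|Mm
M/I-2 aff ·: mm
M/II-1 un I-1×I-2: Mm
M/II-2 un ·: MM|Mm
M/II-3 un I-1×I-2: Mm
M/III-1 un II-1×II-2: MM|Mm
M/III-2 un II-1×II-2: MM|Mm
⇒ M over [I-1,I-2,II-1,II-2,II-3,III-1,III-2]: 16 consistent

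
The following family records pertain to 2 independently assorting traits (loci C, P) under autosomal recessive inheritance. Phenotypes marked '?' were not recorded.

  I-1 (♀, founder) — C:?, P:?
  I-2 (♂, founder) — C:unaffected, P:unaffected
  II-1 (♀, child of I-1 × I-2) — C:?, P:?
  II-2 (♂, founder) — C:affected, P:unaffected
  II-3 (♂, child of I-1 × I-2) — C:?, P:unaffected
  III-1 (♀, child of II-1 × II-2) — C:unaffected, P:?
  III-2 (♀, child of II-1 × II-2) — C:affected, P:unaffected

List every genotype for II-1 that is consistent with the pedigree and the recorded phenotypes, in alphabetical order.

II-1 ∈ {Cc PP, Cc Pp, Cc pp}

C/I-1 ? ·: CC|Cc|cc
C/I-2 un ·: CC|Cc
C/II-1 ? I-1×I-2: Cc
C/II-2 aff ·: cc
C/II-3 ? I-1×I-2: CC|Cc|cc
C/III-1 un II-1×II-2: Cc
C/III-2 aff II-1×II-2: cc
⇒ C over [I-1,I-2,II-1,II-2,II-3,III-1,III-2]: 10 consistent
P/I-1 ? ·: PP|Pp|pp
P/I-2 un ·: PP|Pp
P/II-1 ? I-1×I-2: PP|Pp|pp
P/II-2 un ·: PP|Pp
P/II-3 un I-1×I-2: PP|Pp
P/III-1 ? II-1×II-2: PP|Pp|pp
P/III-2 un II-1×II-2: PP|Pp
⇒ P over [I-1,I-2,II-1,II-2,II-3,III-1,III-2]: 124 consistent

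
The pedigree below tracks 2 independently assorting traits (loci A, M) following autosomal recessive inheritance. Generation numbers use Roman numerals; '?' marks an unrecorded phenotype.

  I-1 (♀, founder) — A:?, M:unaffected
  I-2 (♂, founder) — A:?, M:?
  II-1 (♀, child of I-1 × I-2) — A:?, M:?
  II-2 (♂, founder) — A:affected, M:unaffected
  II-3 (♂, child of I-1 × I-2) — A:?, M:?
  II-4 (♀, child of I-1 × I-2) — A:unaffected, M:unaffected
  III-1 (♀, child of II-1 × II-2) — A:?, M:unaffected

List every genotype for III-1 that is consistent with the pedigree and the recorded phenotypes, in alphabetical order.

III-1 ∈ {Aa MM, Aa Mm, aa MM, aa Mm}

A/I-1 ? ·: AA|Aa|aa
A/I-2 ? ·: AA|Aa|aa
A/II-1 ? I-1×I-2: AA|Aa|aa
A/II-2 aff ·: aa
A/II-3 ? I-1×I-2: AA|Aa|aa
A/II-4 un I-1×I-2: AA|Aa
A/III-1 ? II-1×II-2: Aa|aa
⇒ A over [I-1,I-2,II-1,II-2,II-3,II-4,III-1]: 65 consistent
M/I-1 un ·: MM|Mm
M/I-2 ? ·: MM|Mm|mm
M/II-1 ? I-1×I-2: MM|Mm|mm
M/II-2 un ·: MM|Mm
M/II-3 ? I-1×I-2: MM|Mm|mm
M/II-4 un I-1×I-2: MM|Mm
M/III-1 un II-1×II-2: MM|Mm
⇒ M over [I-1,I-2,II-1,II-2,II-3,II-4,III-1]: 129 consistent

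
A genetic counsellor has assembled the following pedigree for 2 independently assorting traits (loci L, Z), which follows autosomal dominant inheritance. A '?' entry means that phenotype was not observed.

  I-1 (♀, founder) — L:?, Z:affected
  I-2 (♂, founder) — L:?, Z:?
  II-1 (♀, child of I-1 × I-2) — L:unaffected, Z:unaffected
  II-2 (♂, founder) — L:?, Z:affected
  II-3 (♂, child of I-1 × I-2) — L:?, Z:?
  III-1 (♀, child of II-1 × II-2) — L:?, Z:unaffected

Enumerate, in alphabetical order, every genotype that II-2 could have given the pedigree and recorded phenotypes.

II-2 ∈ {LL Zz, Ll Zz, ll Zz}

L/I-1 ? ·: ll|Ll
L/I-2 ? ·: ll|Ll
L/II-1 un I-1×I-2: ll
L/II-2 ? ·: ll|Ll|LL
L/II-3 ? I-1×I-2: ll|Ll|LL
L/III-1 ? II-1×II-2: ll|Ll
⇒ L over [I-1,I-2,II-1,II-2,II-3,III-1]: 32 consistent
Z/I-1 aff ·: Zz
Z/I-2 ? ·: zz|Zz
Z/II-1 un I-1×I-2: zz
Z/II-2 aff ·: Zz
Z/II-3 ? I-1×I-2: zz|Zz|ZZ
Z/III-1 un II-1×II-2: zz
⇒ Z over [I-1,I-2,II-1,II-2,II-3,III-1]: 5 consistent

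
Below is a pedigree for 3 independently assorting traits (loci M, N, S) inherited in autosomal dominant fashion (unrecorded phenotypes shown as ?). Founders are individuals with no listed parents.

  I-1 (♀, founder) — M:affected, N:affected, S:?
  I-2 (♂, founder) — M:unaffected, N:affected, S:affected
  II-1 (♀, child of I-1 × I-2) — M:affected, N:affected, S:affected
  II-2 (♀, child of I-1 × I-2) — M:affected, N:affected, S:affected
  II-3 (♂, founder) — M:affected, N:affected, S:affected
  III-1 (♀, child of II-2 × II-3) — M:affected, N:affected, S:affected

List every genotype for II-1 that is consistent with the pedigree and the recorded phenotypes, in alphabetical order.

M/I-1 aff ·: Mm|MM
M/I-2 un ·: mm
M/II-1 aff I-1×I-2: Mm
M/II-2 aff I-1×I-2: Mm
M/II-3 aff ·: Mm|MM
M/III-1 aff II-2×II-3: Mm|MM
⇒ M over [I-1,I-2,II-1,II-2,II-3,III-1]: 8 consistent
N/I-1 aff ·: Nn|NN
N/I-2 aff ·: Nn|NN
N/II-1 aff I-1×I-2: Nn|NN
N/II-2 aff I-1×I-2: Nn|NN
N/II-3 aff ·: Nn|NN
N/III-1 aff II-2×II-3: Nn|NN
⇒ N over [I-1,I-2,II-1,II-2,II-3,III-1]: 45 consistent
S/I-1 ? ·: ss|Ss|SS
S/I-2 aff ·: Ss|SS
S/II-1 aff I-1×I-2: Ss|SS
S/II-2 aff I-1×I-2: Ss|SS
S/II-3 aff ·: Ss|SS
S/III-1 aff II-2×II-3: Ss|SS
⇒ S over [I-1,I-2,II-1,II-2,II-3,III-1]: 53 consistent

II-1 ∈ {Mm NN SS, Mm NN Ss, Mm Nn SS, Mm Nn Ss}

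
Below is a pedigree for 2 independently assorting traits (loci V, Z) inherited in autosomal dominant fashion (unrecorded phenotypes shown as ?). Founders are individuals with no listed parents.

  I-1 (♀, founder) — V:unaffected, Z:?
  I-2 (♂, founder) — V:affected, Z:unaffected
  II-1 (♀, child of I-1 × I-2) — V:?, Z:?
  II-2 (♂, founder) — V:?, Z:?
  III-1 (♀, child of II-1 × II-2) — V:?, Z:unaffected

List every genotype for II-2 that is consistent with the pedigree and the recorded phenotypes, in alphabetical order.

V/I-1 un ·: vv
V/I-2 aff ·: Vv|VV
V/II-1 ? I-1×I-2: vv|Vv
V/II-2 ? ·: vv|Vv|VV
V/III-1 ? II-1×II-2: vv|Vv|VV
⇒ V over [I-1,I-2,II-1,II-2,III-1]: 18 consistent
Z/I-1 ? ·: zz|Zz|ZZ
Z/I-2 un ·: zz
Z/II-1 ? I-1×I-2: zz|Zz
Z/II-2 ? ·: zz|Zz
Z/III-1 un II-1×II-2: zz
⇒ Z over [I-1,I-2,II-1,II-2,III-1]: 8 consistent

II-2 ∈ {VV Zz, VV zz, Vv Zz, Vv zz, vv Zz, vv zz}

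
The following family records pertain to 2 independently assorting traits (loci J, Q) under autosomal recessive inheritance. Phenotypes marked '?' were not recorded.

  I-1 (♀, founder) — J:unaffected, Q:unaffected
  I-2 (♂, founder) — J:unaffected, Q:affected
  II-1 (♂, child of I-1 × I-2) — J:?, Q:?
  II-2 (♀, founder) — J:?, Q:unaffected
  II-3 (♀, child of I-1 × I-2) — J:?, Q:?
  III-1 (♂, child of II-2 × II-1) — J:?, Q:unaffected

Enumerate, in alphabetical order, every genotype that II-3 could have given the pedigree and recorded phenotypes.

J/I-1 un ·: JJ|Jj
J/I-2 un ·: JJ|Jj
J/II-1 ? I-1×I-2: JJ|Jj|jj
J/II-2 ? ·: JJ|Jj|jj
J/II-3 ? I-1×I-2: JJ|Jj|jj
J/III-1 ? II-2×II-1: JJ|Jj|jj
⇒ J over [I-1,I-2,II-1,II-2,II-3,III-1]: 93 consistent
Q/I-1 un ·: QQ|Qq
Q/I-2 aff ·: qq
Q/II-1 ? I-1×I-2: Qq|qq
Q/II-2 un ·: QQ|Qq
Q/II-3 ? I-1×I-2: Qq|qq
Q/III-1 un II-2×II-1: QQ|Qq
⇒ Q over [I-1,I-2,II-1,II-2,II-3,III-1]: 16 consistent

II-3 ∈ {JJ Qq, JJ qq, Jj Qq, Jj qq, jj Qq, jj qq}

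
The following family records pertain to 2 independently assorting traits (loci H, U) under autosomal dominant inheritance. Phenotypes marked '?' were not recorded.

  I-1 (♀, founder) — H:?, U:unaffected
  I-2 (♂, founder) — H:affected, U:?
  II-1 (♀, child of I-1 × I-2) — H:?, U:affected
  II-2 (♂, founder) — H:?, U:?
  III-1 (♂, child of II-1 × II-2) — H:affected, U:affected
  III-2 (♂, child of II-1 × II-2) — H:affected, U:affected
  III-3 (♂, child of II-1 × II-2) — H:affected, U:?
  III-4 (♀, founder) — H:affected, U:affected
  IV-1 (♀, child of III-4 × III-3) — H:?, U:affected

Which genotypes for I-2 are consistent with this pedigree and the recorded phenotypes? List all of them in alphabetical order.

I-2 ∈ {HH UU, HH Uu, Hh UU, Hh Uu}

H/I-1 ? ·: hh|Hh|HH
H/I-2 aff ·: Hh|HH
H/II-1 ? I-1×I-2: hh|Hh|HH
H/II-2 ? ·: hh|Hh|HH
H/III-1 aff II-1×II-2: Hh|HH
H/III-2 aff II-1×II-2: Hh|HH
H/III-3 aff II-1×II-2: Hh|HH
H/III-4 aff ·: Hh|HH
H/IV-1 ? III-4×III-3: hh|Hh|HH
⇒ H over [I-1,I-2,II-1,II-2,III-1,III-2,III-3,III-4,IV-1]: 525 consistent
U/I-1 un ·: uu
U/I-2 ? ·: Uu|UU
U/II-1 aff I-1×I-2: Uu
U/II-2 ? ·: uu|Uu|UU
U/III-1 aff II-1×II-2: Uu|UU
U/III-2 aff II-1×II-2: Uu|UU
U/III-3 ? II-1×II-2: uu|Uu|UU
U/III-4 aff ·: Uu|UU
U/IV-1 aff III-4×III-3: Uu|UU
⇒ U over [I-1,I-2,II-1,II-2,III-1,III-2,III-3,III-4,IV-1]: 140 consistent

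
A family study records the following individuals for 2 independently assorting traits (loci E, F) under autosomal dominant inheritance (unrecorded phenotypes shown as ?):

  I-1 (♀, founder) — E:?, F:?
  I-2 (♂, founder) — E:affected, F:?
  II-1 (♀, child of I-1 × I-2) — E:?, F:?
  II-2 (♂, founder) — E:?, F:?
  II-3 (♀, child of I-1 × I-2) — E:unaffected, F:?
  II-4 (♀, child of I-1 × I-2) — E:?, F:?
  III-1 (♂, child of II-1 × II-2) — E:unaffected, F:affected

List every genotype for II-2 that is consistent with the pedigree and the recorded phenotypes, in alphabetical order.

II-2 ∈ {Ee FF, Ee Ff, Ee ff, ee FF, ee Ff, ee ff}

E/I-1 ? ·: ee|Ee
E/I-2 aff ·: Ee
E/II-1 ? I-1×I-2: ee|Ee
E/II-2 ? ·: ee|Ee
E/II-3 un I-1×I-2: ee
E/II-4 ? I-1×I-2: ee|Ee|EE
E/III-1 un II-1×II-2: ee
⇒ E over [I-1,I-2,II-1,II-2,II-3,II-4,III-1]: 20 consistent
F/I-1 ? ·: ff|Ff|FF
F/I-2 ? ·: ff|Ff|FF
F/II-1 ? I-1×I-2: ff|Ff|FF
F/II-2 ? ·: ff|Ff|FF
F/II-3 ? I-1×I-2: ff|Ff|FF
F/II-4 ? I-1×I-2: ff|Ff|FF
F/III-1 aff II-1×II-2: Ff|FF
⇒ F over [I-1,I-2,II-1,II-2,II-3,II-4,III-1]: 243 consistent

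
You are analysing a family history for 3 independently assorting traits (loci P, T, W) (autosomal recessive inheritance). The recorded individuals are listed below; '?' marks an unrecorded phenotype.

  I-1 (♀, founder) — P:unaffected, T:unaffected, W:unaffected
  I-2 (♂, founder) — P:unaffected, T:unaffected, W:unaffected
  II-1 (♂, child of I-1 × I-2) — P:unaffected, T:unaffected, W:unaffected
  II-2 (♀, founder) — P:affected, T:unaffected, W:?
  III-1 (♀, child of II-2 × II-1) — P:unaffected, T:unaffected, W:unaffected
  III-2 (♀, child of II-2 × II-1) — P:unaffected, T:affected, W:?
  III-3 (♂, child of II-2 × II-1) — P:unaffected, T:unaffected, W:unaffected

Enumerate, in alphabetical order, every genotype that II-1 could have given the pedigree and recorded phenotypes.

II-1 ∈ {PP Tt WW, PP Tt Ww, Pp Tt WW, Pp Tt Ww}

P/I-1 un ·: PP|Pp
P/I-2 un ·: PP|Pp
P/II-1 un I-1×I-2: PP|Pp
P/II-2 aff ·: pp
P/III-1 un II-2×II-1: Pp
P/III-2 un II-2×II-1: Pp
P/III-3 un II-2×II-1: Pp
⇒ P over [I-1,I-2,II-1,II-2,III-1,III-2,III-3]: 7 consistent
T/I-1 un ·: TT|Tt
T/I-2 un ·: TT|Tt
T/II-1 un I-1×I-2: Tt
T/II-2 un ·: Tt
T/III-1 un II-2×II-1: TT|Tt
T/III-2 aff II-2×II-1: tt
T/III-3 un II-2×II-1: TT|Tt
⇒ T over [I-1,I-2,II-1,II-2,III-1,III-2,III-3]: 12 consistent
W/I-1 un ·: WW|Ww
W/I-2 un ·: WW|Ww
W/II-1 un I-1×I-2: WW|Ww
W/II-2 ? ·: WW|Ww|ww
W/III-1 un II-2×II-1: WW|Ww
W/III-2 ? II-2×II-1: WW|Ww|ww
W/III-3 un II-2×II-1: WW|Ww
⇒ W over [I-1,I-2,II-1,II-2,III-1,III-2,III-3]: 106 consistent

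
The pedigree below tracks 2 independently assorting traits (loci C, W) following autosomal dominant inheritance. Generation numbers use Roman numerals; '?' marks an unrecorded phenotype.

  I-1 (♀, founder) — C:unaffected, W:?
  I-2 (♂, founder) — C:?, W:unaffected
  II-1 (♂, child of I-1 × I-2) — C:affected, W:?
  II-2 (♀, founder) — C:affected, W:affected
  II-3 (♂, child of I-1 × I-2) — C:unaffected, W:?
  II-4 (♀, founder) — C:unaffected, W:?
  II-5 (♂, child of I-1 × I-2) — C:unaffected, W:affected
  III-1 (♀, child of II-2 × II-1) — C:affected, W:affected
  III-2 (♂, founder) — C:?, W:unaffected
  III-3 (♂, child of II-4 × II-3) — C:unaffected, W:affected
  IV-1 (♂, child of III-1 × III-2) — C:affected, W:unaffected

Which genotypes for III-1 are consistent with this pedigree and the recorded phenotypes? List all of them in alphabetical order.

C/I-1 un ·: cc
C/I-2 ? ·: Cc
C/II-1 aff I-1×I-2: Cc
C/II-2 aff ·: Cc|CC
C/II-3 un I-1×I-2: cc
C/II-4 un ·: cc
C/II-5 un I-1×I-2: cc
C/III-1 aff II-2×II-1: Cc|CC
C/III-2 ? ·: cc|Cc|CC
C/III-3 un II-4×II-3: cc
C/IV-1 aff III-1×III-2: Cc|CC
⇒ C over [I-1,I-2,II-1,II-2,II-3,II-4,II-5,III-1,III-2,III-3,IV-1]: 18 consistent
W/I-1 ? ·: Ww|WW
W/I-2 un ·: ww
W/II-1 ? I-1×I-2: ww|Ww
W/II-2 aff ·: Ww|WW
W/II-3 ? I-1×I-2: ww|Ww
W/II-4 ? ·: ww|Ww|WW
W/II-5 aff I-1×I-2: Ww
W/III-1 aff II-2×II-1: Ww
W/III-2 un ·: ww
W/III-3 aff II-4×II-3: Ww|WW
W/IV-1 un III-1×III-2: ww
⇒ W over [I-1,I-2,II-1,II-2,II-3,II-4,II-5,III-1,III-2,III-3,IV-1]: 38 consistent

III-1 ∈ {CC Ww, Cc Ww}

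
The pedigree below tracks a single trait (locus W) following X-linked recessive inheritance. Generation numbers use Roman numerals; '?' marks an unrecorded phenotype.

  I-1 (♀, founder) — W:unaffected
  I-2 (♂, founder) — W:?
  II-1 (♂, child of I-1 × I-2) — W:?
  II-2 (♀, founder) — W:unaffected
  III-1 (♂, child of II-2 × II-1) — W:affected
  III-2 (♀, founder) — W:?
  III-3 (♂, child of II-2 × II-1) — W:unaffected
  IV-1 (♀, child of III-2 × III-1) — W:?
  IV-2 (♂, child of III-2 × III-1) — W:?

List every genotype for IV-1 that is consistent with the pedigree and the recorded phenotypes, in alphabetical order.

IV-1 ∈ {X^WX^w, X^wX^w}

W/I-1 un ·: X^WX^W|X^WX^w
W/I-2 ? ·: X^WY|X^wY
W/II-1 ? I-1×I-2: X^WY|X^wY
W/II-2 un ·: X^WX^w
W/III-1 aff II-2×II-1: X^wY
W/III-2 ? ·: X^WX^W|X^WX^w|X^wX^w
W/III-3 un II-2×II-1: X^WY
W/IV-1 ? III-2×III-1: X^WX^w|X^wX^w
W/IV-2 ? III-2×III-1: X^WY|X^wY
⇒ W over [I-1,I-2,II-1,II-2,III-1,III-2,III-3,IV-1,IV-2]: 36 consistent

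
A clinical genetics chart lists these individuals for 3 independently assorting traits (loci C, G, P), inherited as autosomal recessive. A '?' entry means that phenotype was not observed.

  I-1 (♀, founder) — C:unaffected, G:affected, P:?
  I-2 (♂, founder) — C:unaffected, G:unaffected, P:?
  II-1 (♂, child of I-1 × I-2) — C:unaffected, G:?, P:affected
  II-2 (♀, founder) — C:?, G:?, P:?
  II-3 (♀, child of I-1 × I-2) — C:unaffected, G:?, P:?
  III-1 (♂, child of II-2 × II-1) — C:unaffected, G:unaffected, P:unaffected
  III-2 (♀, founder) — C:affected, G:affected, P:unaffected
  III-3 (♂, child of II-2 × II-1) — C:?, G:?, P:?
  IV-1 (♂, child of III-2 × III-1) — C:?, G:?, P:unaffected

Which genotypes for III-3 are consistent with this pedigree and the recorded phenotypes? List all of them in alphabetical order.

III-3 ∈ {CC GG Pp, CC GG pp, CC Gg Pp, CC Gg pp, CC gg Pp, CC gg pp, Cc GG Pp, Cc GG pp, Cc Gg Pp, Cc Gg pp, Cc gg Pp, Cc gg pp, cc GG Pp, cc GG pp, cc Gg Pp, cc Gg pp, cc gg Pp, cc gg pp}

C/I-1 un ·: CC|Cc
C/I-2 un ·: CC|Cc
C/II-1 un I-1×I-2: CC|Cc
C/II-2 ? ·: CC|Cc|cc
C/II-3 un I-1×I-2: CC|Cc
C/III-1 un II-2×II-1: CC|Cc
C/III-2 aff ·: cc
C/III-3 ? II-2×II-1: CC|Cc|cc
C/IV-1 ? III-2×III-1: Cc|cc
⇒ C over [I-1,I-2,II-1,II-2,II-3,III-1,III-2,III-3,IV-1]: 177 consistent
G/I-1 aff ·: gg
G/I-2 un ·: GG|Gg
G/II-1 ? I-1×I-2: Gg|gg
G/II-2 ? ·: GG|Gg|gg
G/II-3 ? I-1×I-2: Gg|gg
G/III-1 un II-2×II-1: GG|Gg
G/III-2 aff ·: gg
G/III-3 ? II-2×II-1: GG|Gg|gg
G/IV-1 ? III-2×III-1: Gg|gg
⇒ G over [I-1,I-2,II-1,II-2,II-3,III-1,III-2,III-3,IV-1]: 69 consistent
P/I-1 ? ·: Pp|pp
P/I-2 ? ·: Pp|pp
P/II-1 aff I-1×I-2: pp
P/II-2 ? ·: PP|Pp
P/II-3 ? I-1×I-2: PP|Pp|pp
P/III-1 un II-2×II-1: Pp
P/III-2 un ·: PP|Pp
P/III-3 ? II-2×II-1: Pp|pp
P/IV-1 un III-2×III-1: PP|Pp
⇒ P over [I-1,I-2,II-1,II-2,II-3,III-1,III-2,III-3,IV-1]: 96 consistent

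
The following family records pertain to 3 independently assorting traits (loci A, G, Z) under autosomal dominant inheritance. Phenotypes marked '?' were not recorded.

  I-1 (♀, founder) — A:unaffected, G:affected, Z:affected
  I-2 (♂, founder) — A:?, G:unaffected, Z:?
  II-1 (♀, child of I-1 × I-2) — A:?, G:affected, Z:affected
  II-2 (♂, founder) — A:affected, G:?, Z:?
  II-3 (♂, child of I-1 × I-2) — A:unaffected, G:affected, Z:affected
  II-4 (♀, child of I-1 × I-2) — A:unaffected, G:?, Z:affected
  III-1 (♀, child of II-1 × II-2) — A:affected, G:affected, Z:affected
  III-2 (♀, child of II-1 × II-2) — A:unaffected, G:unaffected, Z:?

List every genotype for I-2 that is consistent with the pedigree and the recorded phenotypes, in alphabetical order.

I-2 ∈ {Aa gg ZZ, Aa gg Zz, Aa gg zz, aa gg ZZ, aa gg Zz, aa gg zz}

A/I-1 un ·: aa
A/I-2 ? ·: aa|Aa
A/II-1 ? I-1×I-2: aa|Aa
A/II-2 aff ·: Aa
A/II-3 un I-1×I-2: aa
A/II-4 un I-1×I-2: aa
A/III-1 aff II-1×II-2: Aa|AA
A/III-2 un II-1×II-2: aa
⇒ A over [I-1,I-2,II-1,II-2,II-3,II-4,III-1,III-2]: 4 consistent
G/I-1 aff ·: Gg|GG
G/I-2 un ·: gg
G/II-1 aff I-1×I-2: Gg
G/II-2 ? ·: gg|Gg
G/II-3 aff I-1×I-2: Gg
G/II-4 ? I-1×I-2: gg|Gg
G/III-1 aff II-1×II-2: Gg|GG
G/III-2 un II-1×II-2: gg
⇒ G over [I-1,I-2,II-1,II-2,II-3,II-4,III-1,III-2]: 9 consistent
Z/I-1 aff ·: Zz|ZZ
Z/I-2 ? ·: zz|Zz|ZZ
Z/II-1 aff I-1×I-2: Zz|ZZ
Z/II-2 ? ·: zz|Zz|ZZ
Z/II-3 aff I-1×I-2: Zz|ZZ
Z/II-4 aff I-1×I-2: Zz|ZZ
Z/III-1 aff II-1×II-2: Zz|ZZ
Z/III-2 ? II-1×II-2: zz|Zz|ZZ
⇒ Z over [I-1,I-2,II-1,II-2,II-3,II-4,III-1,III-2]: 246 consistent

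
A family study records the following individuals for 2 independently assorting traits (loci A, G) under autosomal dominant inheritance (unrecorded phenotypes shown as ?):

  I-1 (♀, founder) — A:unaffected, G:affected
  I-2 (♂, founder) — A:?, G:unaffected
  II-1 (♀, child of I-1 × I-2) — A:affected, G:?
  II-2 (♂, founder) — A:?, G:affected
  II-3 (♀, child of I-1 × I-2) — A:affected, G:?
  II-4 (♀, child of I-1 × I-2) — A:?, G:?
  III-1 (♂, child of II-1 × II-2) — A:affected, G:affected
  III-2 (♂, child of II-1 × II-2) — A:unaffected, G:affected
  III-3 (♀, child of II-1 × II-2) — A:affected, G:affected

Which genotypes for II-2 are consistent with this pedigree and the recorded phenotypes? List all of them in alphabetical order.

A/I-1 un ·: aa
A/I-2 ? ·: Aa|AA
A/II-1 aff I-1×I-2: Aa
A/II-2 ? ·: aa|Aa
A/II-3 aff I-1×I-2: Aa
A/II-4 ? I-1×I-2: aa|Aa
A/III-1 aff II-1×II-2: Aa|AA
A/III-2 un II-1×II-2: aa
A/III-3 aff II-1×II-2: Aa|AA
⇒ A over [I-1,I-2,II-1,II-2,II-3,II-4,III-1,III-2,III-3]: 15 consistent
G/I-1 aff ·: Gg|GG
G/I-2 un ·: gg
G/II-1 ? I-1×I-2: gg|Gg
G/II-2 aff ·: Gg|GG
G/II-3 ? I-1×I-2: gg|Gg
G/II-4 ? I-1×I-2: gg|Gg
G/III-1 aff II-1×II-2: Gg|GG
G/III-2 aff II-1×II-2: Gg|GG
G/III-3 aff II-1×II-2: Gg|GG
⇒ G over [I-1,I-2,II-1,II-2,II-3,II-4,III-1,III-2,III-3]: 88 consistent

II-2 ∈ {Aa GG, Aa Gg, aa GG, aa Gg}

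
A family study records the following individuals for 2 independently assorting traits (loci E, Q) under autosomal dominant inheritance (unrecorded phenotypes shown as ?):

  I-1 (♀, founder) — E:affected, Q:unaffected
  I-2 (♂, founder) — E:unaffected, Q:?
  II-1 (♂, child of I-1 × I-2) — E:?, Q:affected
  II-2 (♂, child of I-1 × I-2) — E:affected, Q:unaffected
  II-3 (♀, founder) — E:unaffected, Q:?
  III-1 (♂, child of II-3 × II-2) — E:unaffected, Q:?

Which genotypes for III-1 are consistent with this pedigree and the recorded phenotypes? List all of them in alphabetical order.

E/I-1 aff ·: Ee|EE
E/I-2 un ·: ee
E/II-1 ? I-1×I-2: ee|Ee
E/II-2 aff I-1×I-2: Ee
E/II-3 un ·: ee
E/III-1 un II-3×II-2: ee
⇒ E over [I-1,I-2,II-1,II-2,II-3,III-1]: 3 consistent
Q/I-1 un ·: qq
Q/I-2 ? ·: Qq
Q/II-1 aff I-1×I-2: Qq
Q/II-2 un I-1×I-2: qq
Q/II-3 ? ·: qq|Qq|QQ
Q/III-1 ? II-3×II-2: qq|Qq
⇒ Q over [I-1,I-2,II-1,II-2,II-3,III-1]: 4 consistent

III-1 ∈ {ee Qq, ee qq}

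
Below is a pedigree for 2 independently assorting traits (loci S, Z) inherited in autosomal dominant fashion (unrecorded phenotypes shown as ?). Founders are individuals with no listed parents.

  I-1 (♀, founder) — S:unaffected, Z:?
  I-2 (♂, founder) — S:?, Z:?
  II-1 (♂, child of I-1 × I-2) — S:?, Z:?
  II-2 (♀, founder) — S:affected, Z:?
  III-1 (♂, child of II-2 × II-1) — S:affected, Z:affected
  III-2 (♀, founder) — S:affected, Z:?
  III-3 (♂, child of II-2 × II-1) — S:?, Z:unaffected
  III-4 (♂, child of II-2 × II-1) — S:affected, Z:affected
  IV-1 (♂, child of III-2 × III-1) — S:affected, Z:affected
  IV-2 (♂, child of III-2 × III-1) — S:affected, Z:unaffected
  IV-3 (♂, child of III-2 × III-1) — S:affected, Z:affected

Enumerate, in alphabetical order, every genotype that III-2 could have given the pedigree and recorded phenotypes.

S/I-1 un ·: ss
S/I-2 ? ·: ss|Ss|SS
S/II-1 ? I-1×I-2: ss|Ss
S/II-2 aff ·: Ss|SS
S/III-1 aff II-2×II-1: Ss|SS
S/III-2 aff ·: Ss|SS
S/III-3 ? II-2×II-1: ss|Ss|SS
S/III-4 aff II-2×II-1: Ss|SS
S/IV-1 aff III-2×III-1: Ss|SS
S/IV-2 aff III-2×III-1: Ss|SS
S/IV-3 aff III-2×III-1: Ss|SS
⇒ S over [I-1,I-2,II-1,II-2,III-1,III-2,III-3,III-4,IV-1,IV-2,IV-3]: 596 consistent
Z/I-1 ? ·: zz|Zz|ZZ
Z/I-2 ? ·: zz|Zz|ZZ
Z/II-1 ? I-1×I-2: zz|Zz
Z/II-2 ? ·: zz|Zz
Z/III-1 aff II-2×II-1: Zz
Z/III-2 ? ·: zz|Zz
Z/III-3 un II-2×II-1: zz
Z/III-4 aff II-2×II-1: Zz|ZZ
Z/IV-1 aff III-2×III-1: Zz|ZZ
Z/IV-2 un III-2×III-1: zz
Z/IV-3 aff III-2×III-1: Zz|ZZ
⇒ Z over [I-1,I-2,II-1,II-2,III-1,III-2,III-3,III-4,IV-1,IV-2,IV-3]: 125 consistent

III-2 ∈ {SS Zz, SS zz, Ss Zz, Ss zz}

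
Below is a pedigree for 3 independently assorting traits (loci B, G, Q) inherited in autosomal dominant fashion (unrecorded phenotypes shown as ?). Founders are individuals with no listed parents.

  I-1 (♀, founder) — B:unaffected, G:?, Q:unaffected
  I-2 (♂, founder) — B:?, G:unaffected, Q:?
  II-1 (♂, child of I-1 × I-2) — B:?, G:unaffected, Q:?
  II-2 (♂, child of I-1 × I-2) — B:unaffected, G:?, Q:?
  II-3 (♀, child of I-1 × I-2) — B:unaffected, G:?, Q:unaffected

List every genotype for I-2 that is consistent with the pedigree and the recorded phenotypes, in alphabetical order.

B/I-1 un ·: bb
B/I-2 ? ·: bb|Bb
B/II-1 ? I-1×I-2: bb|Bb
B/II-2 un I-1×I-2: bb
B/II-3 un I-1×I-2: bb
⇒ B over [I-1,I-2,II-1,II-2,II-3]: 3 consistent
G/I-1 ? ·: gg|Gg
G/I-2 un ·: gg
G/II-1 un I-1×I-2: gg
G/II-2 ? I-1×I-2: gg|Gg
G/II-3 ? I-1×I-2: gg|Gg
⇒ G over [I-1,I-2,II-1,II-2,II-3]: 5 consistent
Q/I-1 un ·: qq
Q/I-2 ? ·: qq|Qq
Q/II-1 ? I-1×I-2: qq|Qq
Q/II-2 ? I-1×I-2: qq|Qq
Q/II-3 un I-1×I-2: qq
⇒ Q over [I-1,I-2,II-1,II-2,II-3]: 5 consistent

I-2 ∈ {Bb gg Qq, Bb gg qq, bb gg Qq, bb gg qq}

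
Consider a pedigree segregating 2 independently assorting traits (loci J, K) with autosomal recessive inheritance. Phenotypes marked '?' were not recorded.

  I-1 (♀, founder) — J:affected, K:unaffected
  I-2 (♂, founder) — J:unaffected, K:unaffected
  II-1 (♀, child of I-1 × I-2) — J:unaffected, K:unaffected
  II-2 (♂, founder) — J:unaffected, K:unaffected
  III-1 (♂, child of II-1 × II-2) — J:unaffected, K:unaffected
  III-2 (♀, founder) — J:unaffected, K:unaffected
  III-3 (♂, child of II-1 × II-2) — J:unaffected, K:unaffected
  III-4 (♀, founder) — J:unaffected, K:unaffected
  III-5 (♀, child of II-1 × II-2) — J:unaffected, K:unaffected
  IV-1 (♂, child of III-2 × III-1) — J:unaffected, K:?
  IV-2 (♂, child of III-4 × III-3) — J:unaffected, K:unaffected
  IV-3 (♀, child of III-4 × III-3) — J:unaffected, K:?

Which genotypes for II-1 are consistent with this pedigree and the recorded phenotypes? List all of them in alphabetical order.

J/I-1 aff ·: jj
J/I-2 un ·: JJ|Jj
J/II-1 un I-1×I-2: Jj
J/II-2 un ·: JJ|Jj
J/III-1 un II-1×II-2: JJ|Jj
J/III-2 un ·: JJ|Jj
J/III-3 un II-1×II-2: JJ|Jj
J/III-4 un ·: JJ|Jj
J/III-5 un II-1×II-2: JJ|Jj
J/IV-1 un III-2×III-1: JJ|Jj
J/IV-2 un III-4×III-3: JJ|Jj
J/IV-3 un III-4×III-3: JJ|Jj
⇒ J over [I-1,I-2,II-1,II-2,III-1,III-2,III-3,III-4,III-5,IV-1,IV-2,IV-3]: 728 consistent
K/I-1 un ·: KK|Kk
K/I-2 un ·: KK|Kk
K/II-1 un I-1×I-2: KK|Kk
K/II-2 un ·: KK|Kk
K/III-1 un II-1×II-2: KK|Kk
K/III-2 un ·: KK|Kk
K/III-3 un II-1×II-2: KK|Kk
K/III-4 un ·: KK|Kk
K/III-5 un II-1×II-2: KK|Kk
K/IV-1 ? III-2×III-1: KK|Kk|kk
K/IV-2 un III-4×III-3: KK|Kk
K/IV-3 ? III-4×III-3: KK|Kk|kk
⇒ K over [I-1,I-2,II-1,II-2,III-1,III-2,III-3,III-4,III-5,IV-1,IV-2,IV-3]: 2460 consistent

II-1 ∈ {Jj KK, Jj Kk}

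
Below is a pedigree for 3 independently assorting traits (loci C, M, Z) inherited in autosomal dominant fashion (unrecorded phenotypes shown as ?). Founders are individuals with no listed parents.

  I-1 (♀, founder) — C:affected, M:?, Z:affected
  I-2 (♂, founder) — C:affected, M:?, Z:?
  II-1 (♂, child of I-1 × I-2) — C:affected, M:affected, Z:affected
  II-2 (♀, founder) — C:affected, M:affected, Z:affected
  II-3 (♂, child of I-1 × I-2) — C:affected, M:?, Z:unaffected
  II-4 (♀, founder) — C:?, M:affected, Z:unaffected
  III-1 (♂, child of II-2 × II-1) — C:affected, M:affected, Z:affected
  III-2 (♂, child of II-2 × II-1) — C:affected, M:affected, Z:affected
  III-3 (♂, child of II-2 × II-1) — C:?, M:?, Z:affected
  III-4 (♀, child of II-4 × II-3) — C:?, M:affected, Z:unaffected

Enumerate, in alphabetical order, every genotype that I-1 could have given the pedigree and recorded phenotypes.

C/I-1 aff ·: Cc|CC
C/I-2 aff ·: Cc|CC
C/II-1 aff I-1×I-2: Cc|CC
C/II-2 aff ·: Cc|CC
C/II-3 aff I-1×I-2: Cc|CC
C/II-4 ? ·: cc|Cc|CC
C/III-1 aff II-2×II-1: Cc|CC
C/III-2 aff II-2×II-1: Cc|CC
C/III-3 ? II-2×II-1: cc|Cc|CC
C/III-4 ? II-4×II-3: cc|Cc|CC
⇒ C over [I-1,I-2,II-1,II-2,II-3,II-4,III-1,III-2,III-3,III-4]: 993 consistent
M/I-1 ? ·: mm|Mm|MM
M/I-2 ? ·: mm|Mm|MM
M/II-1 aff I-1×I-2: Mm|MM
M/II-2 aff ·: Mm|MM
M/II-3 ? I-1×I-2: mm|Mm|MM
M/II-4 aff ·: Mm|MM
M/III-1 aff II-2×II-1: Mm|MM
M/III-2 aff II-2×II-1: Mm|MM
M/III-3 ? II-2×II-1: mm|Mm|MM
M/III-4 aff II-4×II-3: Mm|MM
⇒ M over [I-1,I-2,II-1,II-2,II-3,II-4,III-1,III-2,III-3,III-4]: 1094 consistent
Z/I-1 aff ·: Zz
Z/I-2 ? ·: zz|Zz
Z/II-1 aff I-1×I-2: Zz|ZZ
Z/II-2 aff ·: Zz|ZZ
Z/II-3 un I-1×I-2: zz
Z/II-4 un ·: zz
Z/III-1 aff II-2×II-1: Zz|ZZ
Z/III-2 aff II-2×II-1: Zz|ZZ
Z/III-3 aff II-2×II-1: Zz|ZZ
Z/III-4 un II-4×II-3: zz
⇒ Z over [I-1,I-2,II-1,II-2,II-3,II-4,III-1,III-2,III-3,III-4]: 41 consistent

I-1 ∈ {CC MM Zz, CC Mm Zz, CC mm Zz, Cc MM Zz, Cc Mm Zz, Cc mm Zz}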